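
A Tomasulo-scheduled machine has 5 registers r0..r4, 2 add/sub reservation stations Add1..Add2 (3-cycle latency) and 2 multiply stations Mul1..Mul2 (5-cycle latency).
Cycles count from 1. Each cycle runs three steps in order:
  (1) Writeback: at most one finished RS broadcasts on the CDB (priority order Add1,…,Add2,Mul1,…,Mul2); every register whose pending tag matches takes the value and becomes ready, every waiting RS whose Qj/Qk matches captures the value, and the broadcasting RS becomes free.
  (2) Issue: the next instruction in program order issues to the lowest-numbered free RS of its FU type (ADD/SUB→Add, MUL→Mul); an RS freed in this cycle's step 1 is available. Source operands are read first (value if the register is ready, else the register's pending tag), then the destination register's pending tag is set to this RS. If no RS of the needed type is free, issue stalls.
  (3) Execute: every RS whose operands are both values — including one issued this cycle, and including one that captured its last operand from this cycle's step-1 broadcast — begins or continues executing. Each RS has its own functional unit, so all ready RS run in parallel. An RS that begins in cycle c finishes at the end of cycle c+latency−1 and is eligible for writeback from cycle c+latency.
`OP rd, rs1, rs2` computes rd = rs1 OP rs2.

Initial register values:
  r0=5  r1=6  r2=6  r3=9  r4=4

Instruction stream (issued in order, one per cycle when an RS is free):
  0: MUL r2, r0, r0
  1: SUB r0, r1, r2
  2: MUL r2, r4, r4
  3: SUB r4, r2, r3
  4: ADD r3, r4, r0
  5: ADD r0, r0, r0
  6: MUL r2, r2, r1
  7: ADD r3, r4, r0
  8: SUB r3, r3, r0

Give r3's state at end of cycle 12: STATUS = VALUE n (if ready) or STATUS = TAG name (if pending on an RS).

cycle 1: issue MUL r2<-Mul1 // r0:5,r1:6,r2:Mul1,r3:9,r4:4
cycle 2: issue SUB r0<-Add1 // r0:Add1,r1:6,r2:Mul1,r3:9,r4:4
cycle 3: issue MUL r2<-Mul2 // r0:Add1,r1:6,r2:Mul2,r3:9,r4:4
cycle 4: issue SUB r4<-Add2 // r0:Add1,r1:6,r2:Mul2,r3:9,r4:Add2
cycle 5: stall // r0:Add1,r1:6,r2:Mul2,r3:9,r4:Add2
cycle 6: CDB Mul1=25; stall // r0:Add1,r1:6,r2:Mul2,r3:9,r4:Add2
cycle 7: stall // r0:Add1,r1:6,r2:Mul2,r3:9,r4:Add2
cycle 8: CDB Mul2=16; stall // r0:Add1,r1:6,r2:16,r3:9,r4:Add2
cycle 9: CDB Add1=-19; issue ADD r3<-Add1 // r0:-19,r1:6,r2:16,r3:Add1,r4:Add2
cycle 10: stall // r0:-19,r1:6,r2:16,r3:Add1,r4:Add2
cycle 11: CDB Add2=7; issue ADD r0<-Add2 // r0:Add2,r1:6,r2:16,r3:Add1,r4:7
cycle 12: issue MUL r2<-Mul1 // r0:Add2,r1:6,r2:Mul1,r3:Add1,r4:7

STATUS = TAG Add1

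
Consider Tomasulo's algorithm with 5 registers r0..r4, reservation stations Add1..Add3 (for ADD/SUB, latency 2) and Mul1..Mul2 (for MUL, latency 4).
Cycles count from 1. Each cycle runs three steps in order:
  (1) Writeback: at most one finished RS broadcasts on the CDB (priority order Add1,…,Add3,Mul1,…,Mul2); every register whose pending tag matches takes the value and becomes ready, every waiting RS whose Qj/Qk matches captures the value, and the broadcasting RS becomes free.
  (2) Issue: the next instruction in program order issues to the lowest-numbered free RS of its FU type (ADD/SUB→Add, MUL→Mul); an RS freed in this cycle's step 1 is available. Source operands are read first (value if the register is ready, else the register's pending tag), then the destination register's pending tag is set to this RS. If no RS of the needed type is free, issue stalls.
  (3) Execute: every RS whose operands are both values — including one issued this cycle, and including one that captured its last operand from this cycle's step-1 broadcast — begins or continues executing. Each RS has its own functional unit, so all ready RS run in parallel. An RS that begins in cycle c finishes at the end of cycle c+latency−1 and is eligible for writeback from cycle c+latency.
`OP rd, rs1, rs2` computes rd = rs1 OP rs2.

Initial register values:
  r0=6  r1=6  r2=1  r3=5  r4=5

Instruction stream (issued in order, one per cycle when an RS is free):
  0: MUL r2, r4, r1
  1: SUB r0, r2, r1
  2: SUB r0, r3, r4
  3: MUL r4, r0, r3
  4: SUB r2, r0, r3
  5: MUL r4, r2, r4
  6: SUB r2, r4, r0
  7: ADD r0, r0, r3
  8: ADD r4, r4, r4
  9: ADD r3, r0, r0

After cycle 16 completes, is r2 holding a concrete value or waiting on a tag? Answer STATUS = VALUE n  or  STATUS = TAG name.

STATUS = VALUE 0

c1: issue MUL r2<-Mul1 | r0:6,r1:6,r2:Mul1,r3:5,r4:5
c2: issue SUB r0<-Add1 | r0:Add1,r1:6,r2:Mul1,r3:5,r4:5
c3: issue SUB r0<-Add2 | r0:Add2,r1:6,r2:Mul1,r3:5,r4:5
c4: issue MUL r4<-Mul2 | r0:Add2,r1:6,r2:Mul1,r3:5,r4:Mul2
c5: CDB Add2=0; issue SUB r2<-Add2 | r0:0,r1:6,r2:Add2,r3:5,r4:Mul2
c6: CDB Mul1=30; issue MUL r4<-Mul1 | r0:0,r1:6,r2:Add2,r3:5,r4:Mul1
c7: CDB Add2=-5; issue SUB r2<-Add2 | r0:0,r1:6,r2:Add2,r3:5,r4:Mul1
c8: CDB Add1=24; issue ADD r0<-Add1 | r0:Add1,r1:6,r2:Add2,r3:5,r4:Mul1
c9: CDB Mul2=0; issue ADD r4<-Add3 | r0:Add1,r1:6,r2:Add2,r3:5,r4:Add3
c10: CDB Add1=5; issue ADD r3<-Add1 | r0:5,r1:6,r2:Add2,r3:Add1,r4:Add3
c11: - | r0:5,r1:6,r2:Add2,r3:Add1,r4:Add3
c12: CDB Add1=10 | r0:5,r1:6,r2:Add2,r3:10,r4:Add3
c13: CDB Mul1=0 | r0:5,r1:6,r2:Add2,r3:10,r4:Add3
c14: - | r0:5,r1:6,r2:Add2,r3:10,r4:Add3
c15: CDB Add2=0 | r0:5,r1:6,r2:0,r3:10,r4:Add3
c16: CDB Add3=0 | r0:5,r1:6,r2:0,r3:10,r4:0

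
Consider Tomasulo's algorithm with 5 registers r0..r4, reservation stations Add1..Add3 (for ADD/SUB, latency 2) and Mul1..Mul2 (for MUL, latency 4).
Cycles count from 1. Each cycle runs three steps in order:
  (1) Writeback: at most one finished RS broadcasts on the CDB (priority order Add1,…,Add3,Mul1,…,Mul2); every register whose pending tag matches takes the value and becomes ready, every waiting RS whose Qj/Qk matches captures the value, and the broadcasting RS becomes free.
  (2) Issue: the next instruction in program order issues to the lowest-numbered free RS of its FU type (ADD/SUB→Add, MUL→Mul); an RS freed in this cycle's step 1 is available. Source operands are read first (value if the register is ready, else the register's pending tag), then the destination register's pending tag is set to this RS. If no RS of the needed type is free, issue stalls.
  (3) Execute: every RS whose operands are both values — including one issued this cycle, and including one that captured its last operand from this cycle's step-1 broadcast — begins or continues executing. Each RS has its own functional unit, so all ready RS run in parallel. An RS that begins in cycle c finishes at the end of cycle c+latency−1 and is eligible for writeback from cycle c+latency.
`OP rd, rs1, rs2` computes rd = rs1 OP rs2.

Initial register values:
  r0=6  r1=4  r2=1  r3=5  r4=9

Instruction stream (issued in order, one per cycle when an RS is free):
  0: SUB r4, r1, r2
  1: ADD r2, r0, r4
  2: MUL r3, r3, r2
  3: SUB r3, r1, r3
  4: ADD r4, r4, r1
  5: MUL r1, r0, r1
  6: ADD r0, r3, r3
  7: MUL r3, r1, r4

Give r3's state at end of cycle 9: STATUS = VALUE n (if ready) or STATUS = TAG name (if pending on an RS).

  c1: issue SUB r4<-Add1  regs: r0:6,r1:4,r2:1,r3:5,r4:Add1
  c2: issue ADD r2<-Add2  regs: r0:6,r1:4,r2:Add2,r3:5,r4:Add1
  c3: CDB Add1=3; issue MUL r3<-Mul1  regs: r0:6,r1:4,r2:Add2,r3:Mul1,r4:3
  c4: issue SUB r3<-Add1  regs: r0:6,r1:4,r2:Add2,r3:Add1,r4:3
  c5: CDB Add2=9; issue ADD r4<-Add2  regs: r0:6,r1:4,r2:9,r3:Add1,r4:Add2
  c6: issue MUL r1<-Mul2  regs: r0:6,r1:Mul2,r2:9,r3:Add1,r4:Add2
  c7: CDB Add2=7; issue ADD r0<-Add2  regs: r0:Add2,r1:Mul2,r2:9,r3:Add1,r4:7
  c8: stall  regs: r0:Add2,r1:Mul2,r2:9,r3:Add1,r4:7
  c9: CDB Mul1=45; issue MUL r3<-Mul1  regs: r0:Add2,r1:Mul2,r2:9,r3:Mul1,r4:7

STATUS = TAG Mul1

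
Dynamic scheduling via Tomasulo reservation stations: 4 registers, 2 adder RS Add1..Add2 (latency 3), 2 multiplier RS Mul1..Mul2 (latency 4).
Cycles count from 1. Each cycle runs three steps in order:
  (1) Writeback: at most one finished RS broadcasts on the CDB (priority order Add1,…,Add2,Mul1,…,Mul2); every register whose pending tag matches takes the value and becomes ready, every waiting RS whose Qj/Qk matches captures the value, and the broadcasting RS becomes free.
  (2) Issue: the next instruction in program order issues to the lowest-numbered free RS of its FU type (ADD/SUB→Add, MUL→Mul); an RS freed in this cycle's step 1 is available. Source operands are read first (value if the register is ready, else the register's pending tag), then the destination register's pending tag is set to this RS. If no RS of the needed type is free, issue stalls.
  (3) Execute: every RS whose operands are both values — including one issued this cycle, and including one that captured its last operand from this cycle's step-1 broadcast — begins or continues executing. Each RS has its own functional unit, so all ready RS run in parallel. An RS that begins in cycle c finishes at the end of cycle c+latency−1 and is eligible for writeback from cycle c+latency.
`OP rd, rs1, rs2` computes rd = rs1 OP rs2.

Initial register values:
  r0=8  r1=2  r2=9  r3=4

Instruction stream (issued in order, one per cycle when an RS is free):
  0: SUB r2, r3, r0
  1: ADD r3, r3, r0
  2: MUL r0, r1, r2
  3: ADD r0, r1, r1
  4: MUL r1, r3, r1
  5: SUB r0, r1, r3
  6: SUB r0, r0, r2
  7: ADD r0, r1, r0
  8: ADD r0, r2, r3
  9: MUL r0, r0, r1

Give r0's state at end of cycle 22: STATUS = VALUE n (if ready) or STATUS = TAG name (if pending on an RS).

  c1: issue SUB r2<-Add1  regs: r0:8,r1:2,r2:Add1,r3:4
  c2: issue ADD r3<-Add2  regs: r0:8,r1:2,r2:Add1,r3:Add2
  c3: issue MUL r0<-Mul1  regs: r0:Mul1,r1:2,r2:Add1,r3:Add2
  c4: CDB Add1=-4; issue ADD r0<-Add1  regs: r0:Add1,r1:2,r2:-4,r3:Add2
  c5: CDB Add2=12; issue MUL r1<-Mul2  regs: r0:Add1,r1:Mul2,r2:-4,r3:12
  c6: issue SUB r0<-Add2  regs: r0:Add2,r1:Mul2,r2:-4,r3:12
  c7: CDB Add1=4; issue SUB r0<-Add1  regs: r0:Add1,r1:Mul2,r2:-4,r3:12
  c8: CDB Mul1=-8; stall  regs: r0:Add1,r1:Mul2,r2:-4,r3:12
  c9: CDB Mul2=24; stall  regs: r0:Add1,r1:24,r2:-4,r3:12
  c10: stall  regs: r0:Add1,r1:24,r2:-4,r3:12
  c11: stall  regs: r0:Add1,r1:24,r2:-4,r3:12
  c12: CDB Add2=12; issue ADD r0<-Add2  regs: r0:Add2,r1:24,r2:-4,r3:12
  c13: stall  regs: r0:Add2,r1:24,r2:-4,r3:12
  c14: stall  regs: r0:Add2,r1:24,r2:-4,r3:12
  c15: CDB Add1=16; issue ADD r0<-Add1  regs: r0:Add1,r1:24,r2:-4,r3:12
  c16: issue MUL r0<-Mul1  regs: r0:Mul1,r1:24,r2:-4,r3:12
  c17: -  regs: r0:Mul1,r1:24,r2:-4,r3:12
  c18: CDB Add1=8  regs: r0:Mul1,r1:24,r2:-4,r3:12
  c19: CDB Add2=40  regs: r0:Mul1,r1:24,r2:-4,r3:12
  c20: -  regs: r0:Mul1,r1:24,r2:-4,r3:12
  c21: -  regs: r0:Mul1,r1:24,r2:-4,r3:12
  c22: CDB Mul1=192  regs: r0:192,r1:24,r2:-4,r3:12

STATUS = VALUE 192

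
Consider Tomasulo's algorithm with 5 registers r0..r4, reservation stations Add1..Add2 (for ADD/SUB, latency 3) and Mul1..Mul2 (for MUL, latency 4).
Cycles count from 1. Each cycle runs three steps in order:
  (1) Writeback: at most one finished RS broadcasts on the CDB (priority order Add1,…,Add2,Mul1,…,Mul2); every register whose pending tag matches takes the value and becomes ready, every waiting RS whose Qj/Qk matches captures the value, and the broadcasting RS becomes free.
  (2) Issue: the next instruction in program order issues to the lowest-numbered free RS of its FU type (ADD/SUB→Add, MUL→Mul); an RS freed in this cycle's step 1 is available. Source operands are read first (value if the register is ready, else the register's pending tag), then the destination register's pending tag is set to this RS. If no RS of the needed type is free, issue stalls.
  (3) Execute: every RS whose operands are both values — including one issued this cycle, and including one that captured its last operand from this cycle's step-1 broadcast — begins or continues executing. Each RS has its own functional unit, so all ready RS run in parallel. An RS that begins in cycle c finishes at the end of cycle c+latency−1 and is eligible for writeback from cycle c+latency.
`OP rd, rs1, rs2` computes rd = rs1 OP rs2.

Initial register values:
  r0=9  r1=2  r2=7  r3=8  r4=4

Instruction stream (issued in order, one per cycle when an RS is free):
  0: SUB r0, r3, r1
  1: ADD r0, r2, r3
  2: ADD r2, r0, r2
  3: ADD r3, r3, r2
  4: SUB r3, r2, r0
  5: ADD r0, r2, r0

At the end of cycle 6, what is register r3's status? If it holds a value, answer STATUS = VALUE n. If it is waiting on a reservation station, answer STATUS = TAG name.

cycle 1: issue SUB r0<-Add1 // r0:Add1,r1:2,r2:7,r3:8,r4:4
cycle 2: issue ADD r0<-Add2 // r0:Add2,r1:2,r2:7,r3:8,r4:4
cycle 3: stall // r0:Add2,r1:2,r2:7,r3:8,r4:4
cycle 4: CDB Add1=6; issue ADD r2<-Add1 // r0:Add2,r1:2,r2:Add1,r3:8,r4:4
cycle 5: CDB Add2=15; issue ADD r3<-Add2 // r0:15,r1:2,r2:Add1,r3:Add2,r4:4
cycle 6: stall // r0:15,r1:2,r2:Add1,r3:Add2,r4:4

STATUS = TAG Add2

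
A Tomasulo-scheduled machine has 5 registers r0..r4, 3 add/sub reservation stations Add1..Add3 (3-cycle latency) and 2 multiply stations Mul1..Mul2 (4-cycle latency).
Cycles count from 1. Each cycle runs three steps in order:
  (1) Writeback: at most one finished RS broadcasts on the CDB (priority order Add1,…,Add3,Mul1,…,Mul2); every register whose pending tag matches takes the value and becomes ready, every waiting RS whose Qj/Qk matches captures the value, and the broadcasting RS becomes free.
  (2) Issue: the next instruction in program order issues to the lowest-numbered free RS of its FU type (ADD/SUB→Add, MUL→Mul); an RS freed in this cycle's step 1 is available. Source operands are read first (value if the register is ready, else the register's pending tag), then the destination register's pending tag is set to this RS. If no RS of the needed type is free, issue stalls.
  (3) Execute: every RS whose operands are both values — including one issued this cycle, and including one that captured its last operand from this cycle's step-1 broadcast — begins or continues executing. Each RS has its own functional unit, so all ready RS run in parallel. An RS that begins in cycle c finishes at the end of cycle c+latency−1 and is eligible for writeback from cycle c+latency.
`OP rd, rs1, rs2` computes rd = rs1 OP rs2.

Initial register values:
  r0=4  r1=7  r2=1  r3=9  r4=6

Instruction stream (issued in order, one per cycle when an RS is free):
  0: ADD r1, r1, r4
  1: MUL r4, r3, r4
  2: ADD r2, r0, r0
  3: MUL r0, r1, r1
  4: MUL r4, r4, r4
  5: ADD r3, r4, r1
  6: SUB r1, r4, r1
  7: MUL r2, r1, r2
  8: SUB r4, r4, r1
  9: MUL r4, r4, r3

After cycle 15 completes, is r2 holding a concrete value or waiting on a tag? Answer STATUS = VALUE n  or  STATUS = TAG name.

c1: issue ADD r1<-Add1 | r0:4,r1:Add1,r2:1,r3:9,r4:6
c2: issue MUL r4<-Mul1 | r0:4,r1:Add1,r2:1,r3:9,r4:Mul1
c3: issue ADD r2<-Add2 | r0:4,r1:Add1,r2:Add2,r3:9,r4:Mul1
c4: CDB Add1=13; issue MUL r0<-Mul2 | r0:Mul2,r1:13,r2:Add2,r3:9,r4:Mul1
c5: stall | r0:Mul2,r1:13,r2:Add2,r3:9,r4:Mul1
c6: CDB Add2=8; stall | r0:Mul2,r1:13,r2:8,r3:9,r4:Mul1
c7: CDB Mul1=54; issue MUL r4<-Mul1 | r0:Mul2,r1:13,r2:8,r3:9,r4:Mul1
c8: CDB Mul2=169; issue ADD r3<-Add1 | r0:169,r1:13,r2:8,r3:Add1,r4:Mul1
c9: issue SUB r1<-Add2 | r0:169,r1:Add2,r2:8,r3:Add1,r4:Mul1
c10: issue MUL r2<-Mul2 | r0:169,r1:Add2,r2:Mul2,r3:Add1,r4:Mul1
c11: CDB Mul1=2916; issue SUB r4<-Add3 | r0:169,r1:Add2,r2:Mul2,r3:Add1,r4:Add3
c12: issue MUL r4<-Mul1 | r0:169,r1:Add2,r2:Mul2,r3:Add1,r4:Mul1
c13: - | r0:169,r1:Add2,r2:Mul2,r3:Add1,r4:Mul1
c14: CDB Add1=2929 | r0:169,r1:Add2,r2:Mul2,r3:2929,r4:Mul1
c15: CDB Add2=2903 | r0:169,r1:2903,r2:Mul2,r3:2929,r4:Mul1

STATUS = TAG Mul2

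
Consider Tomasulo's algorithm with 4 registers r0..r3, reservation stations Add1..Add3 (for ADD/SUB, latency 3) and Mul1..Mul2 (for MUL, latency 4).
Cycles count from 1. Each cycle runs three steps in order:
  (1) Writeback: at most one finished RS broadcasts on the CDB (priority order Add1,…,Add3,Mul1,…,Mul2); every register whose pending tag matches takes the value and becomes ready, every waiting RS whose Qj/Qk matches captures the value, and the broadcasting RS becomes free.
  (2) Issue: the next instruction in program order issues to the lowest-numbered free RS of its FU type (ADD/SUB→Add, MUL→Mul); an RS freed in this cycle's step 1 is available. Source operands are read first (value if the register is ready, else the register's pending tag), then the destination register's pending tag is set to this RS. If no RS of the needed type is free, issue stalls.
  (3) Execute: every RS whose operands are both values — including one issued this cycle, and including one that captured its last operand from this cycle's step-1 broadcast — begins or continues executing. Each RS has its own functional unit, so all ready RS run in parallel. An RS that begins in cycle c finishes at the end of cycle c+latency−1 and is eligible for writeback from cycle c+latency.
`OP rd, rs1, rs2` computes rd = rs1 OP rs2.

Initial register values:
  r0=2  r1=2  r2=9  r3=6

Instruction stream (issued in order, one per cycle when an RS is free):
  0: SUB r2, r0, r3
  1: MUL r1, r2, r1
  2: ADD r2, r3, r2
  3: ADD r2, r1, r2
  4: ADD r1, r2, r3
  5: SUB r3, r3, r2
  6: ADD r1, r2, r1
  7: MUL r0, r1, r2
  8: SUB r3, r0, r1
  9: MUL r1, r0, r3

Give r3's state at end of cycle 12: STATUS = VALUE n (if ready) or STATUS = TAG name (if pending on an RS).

c1: issue SUB r2<-Add1 | r0:2,r1:2,r2:Add1,r3:6
c2: issue MUL r1<-Mul1 | r0:2,r1:Mul1,r2:Add1,r3:6
c3: issue ADD r2<-Add2 | r0:2,r1:Mul1,r2:Add2,r3:6
c4: CDB Add1=-4; issue ADD r2<-Add1 | r0:2,r1:Mul1,r2:Add1,r3:6
c5: issue ADD r1<-Add3 | r0:2,r1:Add3,r2:Add1,r3:6
c6: stall | r0:2,r1:Add3,r2:Add1,r3:6
c7: CDB Add2=2; issue SUB r3<-Add2 | r0:2,r1:Add3,r2:Add1,r3:Add2
c8: CDB Mul1=-8; stall | r0:2,r1:Add3,r2:Add1,r3:Add2
c9: stall | r0:2,r1:Add3,r2:Add1,r3:Add2
c10: stall | r0:2,r1:Add3,r2:Add1,r3:Add2
c11: CDB Add1=-6; issue ADD r1<-Add1 | r0:2,r1:Add1,r2:-6,r3:Add2
c12: issue MUL r0<-Mul1 | r0:Mul1,r1:Add1,r2:-6,r3:Add2

STATUS = TAG Add2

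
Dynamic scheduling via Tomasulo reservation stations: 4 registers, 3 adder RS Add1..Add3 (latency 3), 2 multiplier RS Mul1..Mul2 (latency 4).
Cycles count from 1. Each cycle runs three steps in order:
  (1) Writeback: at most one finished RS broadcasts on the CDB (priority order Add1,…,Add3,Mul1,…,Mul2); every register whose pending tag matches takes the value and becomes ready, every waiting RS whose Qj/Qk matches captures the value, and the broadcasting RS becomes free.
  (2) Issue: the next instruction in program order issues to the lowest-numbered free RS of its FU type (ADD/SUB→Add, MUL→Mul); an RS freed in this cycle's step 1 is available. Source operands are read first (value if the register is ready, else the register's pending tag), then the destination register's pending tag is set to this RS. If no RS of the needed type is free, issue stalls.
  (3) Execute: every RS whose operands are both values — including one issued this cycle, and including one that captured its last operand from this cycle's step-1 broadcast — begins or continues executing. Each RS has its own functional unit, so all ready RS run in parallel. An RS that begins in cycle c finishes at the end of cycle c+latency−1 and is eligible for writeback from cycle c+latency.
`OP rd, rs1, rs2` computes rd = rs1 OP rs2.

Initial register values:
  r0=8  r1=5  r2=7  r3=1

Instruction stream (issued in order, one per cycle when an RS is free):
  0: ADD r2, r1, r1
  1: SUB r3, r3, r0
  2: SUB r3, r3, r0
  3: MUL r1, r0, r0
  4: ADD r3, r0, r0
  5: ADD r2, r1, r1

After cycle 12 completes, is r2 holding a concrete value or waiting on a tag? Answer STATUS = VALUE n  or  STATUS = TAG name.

STATUS = TAG Add2

  c1: issue ADD r2<-Add1  regs: r0:8,r1:5,r2:Add1,r3:1
  c2: issue SUB r3<-Add2  regs: r0:8,r1:5,r2:Add1,r3:Add2
  c3: issue SUB r3<-Add3  regs: r0:8,r1:5,r2:Add1,r3:Add3
  c4: CDB Add1=10; issue MUL r1<-Mul1  regs: r0:8,r1:Mul1,r2:10,r3:Add3
  c5: CDB Add2=-7; issue ADD r3<-Add1  regs: r0:8,r1:Mul1,r2:10,r3:Add1
  c6: issue ADD r2<-Add2  regs: r0:8,r1:Mul1,r2:Add2,r3:Add1
  c7: -  regs: r0:8,r1:Mul1,r2:Add2,r3:Add1
  c8: CDB Add1=16  regs: r0:8,r1:Mul1,r2:Add2,r3:16
  c9: CDB Add3=-15  regs: r0:8,r1:Mul1,r2:Add2,r3:16
  c10: CDB Mul1=64  regs: r0:8,r1:64,r2:Add2,r3:16
  c11: -  regs: r0:8,r1:64,r2:Add2,r3:16
  c12: -  regs: r0:8,r1:64,r2:Add2,r3:16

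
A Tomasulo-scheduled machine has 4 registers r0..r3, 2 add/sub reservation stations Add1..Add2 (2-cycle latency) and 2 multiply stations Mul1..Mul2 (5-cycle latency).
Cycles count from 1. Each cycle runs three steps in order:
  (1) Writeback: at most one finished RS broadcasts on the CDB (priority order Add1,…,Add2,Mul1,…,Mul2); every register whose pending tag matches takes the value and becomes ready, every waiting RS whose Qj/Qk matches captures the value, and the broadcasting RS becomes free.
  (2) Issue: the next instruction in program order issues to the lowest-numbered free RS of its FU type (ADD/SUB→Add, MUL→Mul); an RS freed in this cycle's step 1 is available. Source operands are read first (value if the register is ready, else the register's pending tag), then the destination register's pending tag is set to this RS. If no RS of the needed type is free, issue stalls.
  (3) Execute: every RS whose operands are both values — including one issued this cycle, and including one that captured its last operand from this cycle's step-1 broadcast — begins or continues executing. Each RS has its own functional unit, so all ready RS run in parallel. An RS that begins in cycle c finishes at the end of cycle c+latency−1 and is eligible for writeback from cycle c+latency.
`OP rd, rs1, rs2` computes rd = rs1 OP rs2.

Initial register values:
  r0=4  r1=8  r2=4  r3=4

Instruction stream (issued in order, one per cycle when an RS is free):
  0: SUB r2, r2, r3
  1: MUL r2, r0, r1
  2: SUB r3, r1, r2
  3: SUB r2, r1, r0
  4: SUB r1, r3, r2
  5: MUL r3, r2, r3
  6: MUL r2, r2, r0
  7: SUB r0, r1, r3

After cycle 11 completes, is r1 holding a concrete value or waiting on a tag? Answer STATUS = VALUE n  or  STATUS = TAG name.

cycle 1: issue SUB r2<-Add1 // r0:4,r1:8,r2:Add1,r3:4
cycle 2: issue MUL r2<-Mul1 // r0:4,r1:8,r2:Mul1,r3:4
cycle 3: CDB Add1=0; issue SUB r3<-Add1 // r0:4,r1:8,r2:Mul1,r3:Add1
cycle 4: issue SUB r2<-Add2 // r0:4,r1:8,r2:Add2,r3:Add1
cycle 5: stall // r0:4,r1:8,r2:Add2,r3:Add1
cycle 6: CDB Add2=4; issue SUB r1<-Add2 // r0:4,r1:Add2,r2:4,r3:Add1
cycle 7: CDB Mul1=32; issue MUL r3<-Mul1 // r0:4,r1:Add2,r2:4,r3:Mul1
cycle 8: issue MUL r2<-Mul2 // r0:4,r1:Add2,r2:Mul2,r3:Mul1
cycle 9: CDB Add1=-24; issue SUB r0<-Add1 // r0:Add1,r1:Add2,r2:Mul2,r3:Mul1
cycle 10: - // r0:Add1,r1:Add2,r2:Mul2,r3:Mul1
cycle 11: CDB Add2=-28 // r0:Add1,r1:-28,r2:Mul2,r3:Mul1

STATUS = VALUE -28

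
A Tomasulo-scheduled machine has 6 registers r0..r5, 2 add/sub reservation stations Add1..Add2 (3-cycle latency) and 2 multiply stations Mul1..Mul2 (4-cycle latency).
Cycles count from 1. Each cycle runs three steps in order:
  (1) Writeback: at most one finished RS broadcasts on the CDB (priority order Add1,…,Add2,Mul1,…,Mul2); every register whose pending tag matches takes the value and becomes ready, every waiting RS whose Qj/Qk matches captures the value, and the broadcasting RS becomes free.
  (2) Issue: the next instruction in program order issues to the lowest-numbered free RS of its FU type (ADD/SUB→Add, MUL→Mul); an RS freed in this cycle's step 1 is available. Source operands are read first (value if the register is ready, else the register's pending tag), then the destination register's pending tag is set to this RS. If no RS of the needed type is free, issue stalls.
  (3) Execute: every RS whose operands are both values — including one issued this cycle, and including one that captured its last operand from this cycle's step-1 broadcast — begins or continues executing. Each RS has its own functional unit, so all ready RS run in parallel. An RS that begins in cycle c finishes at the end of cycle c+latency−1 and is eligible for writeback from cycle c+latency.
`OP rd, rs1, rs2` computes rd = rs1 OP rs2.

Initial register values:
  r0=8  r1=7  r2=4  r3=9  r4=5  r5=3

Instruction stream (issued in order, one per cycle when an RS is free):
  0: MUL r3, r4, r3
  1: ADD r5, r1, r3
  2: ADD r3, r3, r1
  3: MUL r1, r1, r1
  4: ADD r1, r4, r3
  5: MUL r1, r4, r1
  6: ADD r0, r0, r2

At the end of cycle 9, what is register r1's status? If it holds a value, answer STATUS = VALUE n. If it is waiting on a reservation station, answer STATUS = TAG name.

cycle 1: issue MUL r3<-Mul1 // r0:8,r1:7,r2:4,r3:Mul1,r4:5,r5:3
cycle 2: issue ADD r5<-Add1 // r0:8,r1:7,r2:4,r3:Mul1,r4:5,r5:Add1
cycle 3: issue ADD r3<-Add2 // r0:8,r1:7,r2:4,r3:Add2,r4:5,r5:Add1
cycle 4: issue MUL r1<-Mul2 // r0:8,r1:Mul2,r2:4,r3:Add2,r4:5,r5:Add1
cycle 5: CDB Mul1=45; stall // r0:8,r1:Mul2,r2:4,r3:Add2,r4:5,r5:Add1
cycle 6: stall // r0:8,r1:Mul2,r2:4,r3:Add2,r4:5,r5:Add1
cycle 7: stall // r0:8,r1:Mul2,r2:4,r3:Add2,r4:5,r5:Add1
cycle 8: CDB Add1=52; issue ADD r1<-Add1 // r0:8,r1:Add1,r2:4,r3:Add2,r4:5,r5:52
cycle 9: CDB Add2=52; issue MUL r1<-Mul1 // r0:8,r1:Mul1,r2:4,r3:52,r4:5,r5:52

STATUS = TAG Mul1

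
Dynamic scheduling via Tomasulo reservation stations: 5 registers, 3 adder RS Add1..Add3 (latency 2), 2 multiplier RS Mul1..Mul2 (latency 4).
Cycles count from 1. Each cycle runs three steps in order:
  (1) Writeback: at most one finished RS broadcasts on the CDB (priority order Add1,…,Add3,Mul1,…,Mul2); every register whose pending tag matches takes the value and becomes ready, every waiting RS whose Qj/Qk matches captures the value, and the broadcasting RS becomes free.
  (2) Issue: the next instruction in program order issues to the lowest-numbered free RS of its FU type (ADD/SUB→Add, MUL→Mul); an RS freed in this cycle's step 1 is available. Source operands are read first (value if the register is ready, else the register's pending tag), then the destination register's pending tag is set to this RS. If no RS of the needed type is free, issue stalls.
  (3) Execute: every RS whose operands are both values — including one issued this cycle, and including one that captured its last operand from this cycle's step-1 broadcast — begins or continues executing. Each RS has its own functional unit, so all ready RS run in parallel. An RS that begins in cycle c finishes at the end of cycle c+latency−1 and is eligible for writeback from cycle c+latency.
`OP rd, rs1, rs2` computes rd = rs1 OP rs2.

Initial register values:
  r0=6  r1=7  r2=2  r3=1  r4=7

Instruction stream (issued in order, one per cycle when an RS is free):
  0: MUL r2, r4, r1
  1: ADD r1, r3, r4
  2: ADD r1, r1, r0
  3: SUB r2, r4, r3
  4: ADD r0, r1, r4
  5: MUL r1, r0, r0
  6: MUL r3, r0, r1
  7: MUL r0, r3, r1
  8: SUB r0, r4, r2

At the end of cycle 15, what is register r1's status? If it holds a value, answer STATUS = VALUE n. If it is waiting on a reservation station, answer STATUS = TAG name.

  c1: issue MUL r2<-Mul1  regs: r0:6,r1:7,r2:Mul1,r3:1,r4:7
  c2: issue ADD r1<-Add1  regs: r0:6,r1:Add1,r2:Mul1,r3:1,r4:7
  c3: issue ADD r1<-Add2  regs: r0:6,r1:Add2,r2:Mul1,r3:1,r4:7
  c4: CDB Add1=8; issue SUB r2<-Add1  regs: r0:6,r1:Add2,r2:Add1,r3:1,r4:7
  c5: CDB Mul1=49; issue ADD r0<-Add3  regs: r0:Add3,r1:Add2,r2:Add1,r3:1,r4:7
  c6: CDB Add1=6; issue MUL r1<-Mul1  regs: r0:Add3,r1:Mul1,r2:6,r3:1,r4:7
  c7: CDB Add2=14; issue MUL r3<-Mul2  regs: r0:Add3,r1:Mul1,r2:6,r3:Mul2,r4:7
  c8: stall  regs: r0:Add3,r1:Mul1,r2:6,r3:Mul2,r4:7
  c9: CDB Add3=21; stall  regs: r0:21,r1:Mul1,r2:6,r3:Mul2,r4:7
  c10: stall  regs: r0:21,r1:Mul1,r2:6,r3:Mul2,r4:7
  c11: stall  regs: r0:21,r1:Mul1,r2:6,r3:Mul2,r4:7
  c12: stall  regs: r0:21,r1:Mul1,r2:6,r3:Mul2,r4:7
  c13: CDB Mul1=441; issue MUL r0<-Mul1  regs: r0:Mul1,r1:441,r2:6,r3:Mul2,r4:7
  c14: issue SUB r0<-Add1  regs: r0:Add1,r1:441,r2:6,r3:Mul2,r4:7
  c15: -  regs: r0:Add1,r1:441,r2:6,r3:Mul2,r4:7

STATUS = VALUE 441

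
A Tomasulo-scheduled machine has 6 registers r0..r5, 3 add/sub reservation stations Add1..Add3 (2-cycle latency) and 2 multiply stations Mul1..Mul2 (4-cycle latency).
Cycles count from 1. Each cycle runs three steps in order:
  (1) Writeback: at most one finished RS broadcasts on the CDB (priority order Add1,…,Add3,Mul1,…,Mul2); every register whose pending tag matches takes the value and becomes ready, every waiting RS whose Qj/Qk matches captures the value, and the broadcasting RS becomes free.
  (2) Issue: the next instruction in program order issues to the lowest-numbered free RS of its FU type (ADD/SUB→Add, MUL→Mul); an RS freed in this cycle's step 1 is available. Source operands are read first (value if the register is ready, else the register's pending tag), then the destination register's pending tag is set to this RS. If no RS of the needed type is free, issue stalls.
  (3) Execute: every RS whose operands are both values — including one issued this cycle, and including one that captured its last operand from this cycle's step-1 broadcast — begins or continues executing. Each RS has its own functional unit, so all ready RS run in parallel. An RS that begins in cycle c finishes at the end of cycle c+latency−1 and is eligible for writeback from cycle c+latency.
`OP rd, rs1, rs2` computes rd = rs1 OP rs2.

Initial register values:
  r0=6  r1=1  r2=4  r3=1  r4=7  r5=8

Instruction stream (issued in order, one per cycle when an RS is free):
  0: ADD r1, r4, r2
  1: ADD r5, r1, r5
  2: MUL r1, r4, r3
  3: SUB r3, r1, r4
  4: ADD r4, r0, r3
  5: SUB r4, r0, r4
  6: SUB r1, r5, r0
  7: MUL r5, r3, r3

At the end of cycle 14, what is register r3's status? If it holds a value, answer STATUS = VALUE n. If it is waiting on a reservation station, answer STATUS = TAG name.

c1: issue ADD r1<-Add1 | r0:6,r1:Add1,r2:4,r3:1,r4:7,r5:8
c2: issue ADD r5<-Add2 | r0:6,r1:Add1,r2:4,r3:1,r4:7,r5:Add2
c3: CDB Add1=11; issue MUL r1<-Mul1 | r0:6,r1:Mul1,r2:4,r3:1,r4:7,r5:Add2
c4: issue SUB r3<-Add1 | r0:6,r1:Mul1,r2:4,r3:Add1,r4:7,r5:Add2
c5: CDB Add2=19; issue ADD r4<-Add2 | r0:6,r1:Mul1,r2:4,r3:Add1,r4:Add2,r5:19
c6: issue SUB r4<-Add3 | r0:6,r1:Mul1,r2:4,r3:Add1,r4:Add3,r5:19
c7: CDB Mul1=7; stall | r0:6,r1:7,r2:4,r3:Add1,r4:Add3,r5:19
c8: stall | r0:6,r1:7,r2:4,r3:Add1,r4:Add3,r5:19
c9: CDB Add1=0; issue SUB r1<-Add1 | r0:6,r1:Add1,r2:4,r3:0,r4:Add3,r5:19
c10: issue MUL r5<-Mul1 | r0:6,r1:Add1,r2:4,r3:0,r4:Add3,r5:Mul1
c11: CDB Add1=13 | r0:6,r1:13,r2:4,r3:0,r4:Add3,r5:Mul1
c12: CDB Add2=6 | r0:6,r1:13,r2:4,r3:0,r4:Add3,r5:Mul1
c13: - | r0:6,r1:13,r2:4,r3:0,r4:Add3,r5:Mul1
c14: CDB Add3=0 | r0:6,r1:13,r2:4,r3:0,r4:0,r5:Mul1

STATUS = VALUE 0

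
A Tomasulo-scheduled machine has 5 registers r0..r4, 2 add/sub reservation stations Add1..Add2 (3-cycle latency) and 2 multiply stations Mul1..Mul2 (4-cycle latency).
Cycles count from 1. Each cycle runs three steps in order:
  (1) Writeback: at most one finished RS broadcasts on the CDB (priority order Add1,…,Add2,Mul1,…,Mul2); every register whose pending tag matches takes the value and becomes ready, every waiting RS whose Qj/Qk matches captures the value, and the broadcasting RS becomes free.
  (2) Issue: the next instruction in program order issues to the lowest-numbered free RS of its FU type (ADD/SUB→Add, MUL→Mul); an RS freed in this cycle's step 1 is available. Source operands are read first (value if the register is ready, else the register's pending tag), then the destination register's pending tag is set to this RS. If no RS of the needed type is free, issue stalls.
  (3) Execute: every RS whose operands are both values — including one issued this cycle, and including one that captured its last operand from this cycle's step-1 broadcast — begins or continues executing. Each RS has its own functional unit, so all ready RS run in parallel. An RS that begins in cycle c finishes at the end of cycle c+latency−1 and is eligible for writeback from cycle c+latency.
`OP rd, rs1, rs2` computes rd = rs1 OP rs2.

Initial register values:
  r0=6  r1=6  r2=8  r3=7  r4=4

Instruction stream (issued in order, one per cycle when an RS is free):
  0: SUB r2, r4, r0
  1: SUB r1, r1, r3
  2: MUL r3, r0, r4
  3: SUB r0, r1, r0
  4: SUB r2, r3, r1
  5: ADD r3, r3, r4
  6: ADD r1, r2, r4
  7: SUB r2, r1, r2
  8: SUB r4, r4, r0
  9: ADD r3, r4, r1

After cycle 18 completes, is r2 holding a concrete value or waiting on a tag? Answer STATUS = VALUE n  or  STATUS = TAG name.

STATUS = VALUE 4

  c1: issue SUB r2<-Add1  regs: r0:6,r1:6,r2:Add1,r3:7,r4:4
  c2: issue SUB r1<-Add2  regs: r0:6,r1:Add2,r2:Add1,r3:7,r4:4
  c3: issue MUL r3<-Mul1  regs: r0:6,r1:Add2,r2:Add1,r3:Mul1,r4:4
  c4: CDB Add1=-2; issue SUB r0<-Add1  regs: r0:Add1,r1:Add2,r2:-2,r3:Mul1,r4:4
  c5: CDB Add2=-1; issue SUB r2<-Add2  regs: r0:Add1,r1:-1,r2:Add2,r3:Mul1,r4:4
  c6: stall  regs: r0:Add1,r1:-1,r2:Add2,r3:Mul1,r4:4
  c7: CDB Mul1=24; stall  regs: r0:Add1,r1:-1,r2:Add2,r3:24,r4:4
  c8: CDB Add1=-7; issue ADD r3<-Add1  regs: r0:-7,r1:-1,r2:Add2,r3:Add1,r4:4
  c9: stall  regs: r0:-7,r1:-1,r2:Add2,r3:Add1,r4:4
  c10: CDB Add2=25; issue ADD r1<-Add2  regs: r0:-7,r1:Add2,r2:25,r3:Add1,r4:4
  c11: CDB Add1=28; issue SUB r2<-Add1  regs: r0:-7,r1:Add2,r2:Add1,r3:28,r4:4
  c12: stall  regs: r0:-7,r1:Add2,r2:Add1,r3:28,r4:4
  c13: CDB Add2=29; issue SUB r4<-Add2  regs: r0:-7,r1:29,r2:Add1,r3:28,r4:Add2
  c14: stall  regs: r0:-7,r1:29,r2:Add1,r3:28,r4:Add2
  c15: stall  regs: r0:-7,r1:29,r2:Add1,r3:28,r4:Add2
  c16: CDB Add1=4; issue ADD r3<-Add1  regs: r0:-7,r1:29,r2:4,r3:Add1,r4:Add2
  c17: CDB Add2=11  regs: r0:-7,r1:29,r2:4,r3:Add1,r4:11
  c18: -  regs: r0:-7,r1:29,r2:4,r3:Add1,r4:11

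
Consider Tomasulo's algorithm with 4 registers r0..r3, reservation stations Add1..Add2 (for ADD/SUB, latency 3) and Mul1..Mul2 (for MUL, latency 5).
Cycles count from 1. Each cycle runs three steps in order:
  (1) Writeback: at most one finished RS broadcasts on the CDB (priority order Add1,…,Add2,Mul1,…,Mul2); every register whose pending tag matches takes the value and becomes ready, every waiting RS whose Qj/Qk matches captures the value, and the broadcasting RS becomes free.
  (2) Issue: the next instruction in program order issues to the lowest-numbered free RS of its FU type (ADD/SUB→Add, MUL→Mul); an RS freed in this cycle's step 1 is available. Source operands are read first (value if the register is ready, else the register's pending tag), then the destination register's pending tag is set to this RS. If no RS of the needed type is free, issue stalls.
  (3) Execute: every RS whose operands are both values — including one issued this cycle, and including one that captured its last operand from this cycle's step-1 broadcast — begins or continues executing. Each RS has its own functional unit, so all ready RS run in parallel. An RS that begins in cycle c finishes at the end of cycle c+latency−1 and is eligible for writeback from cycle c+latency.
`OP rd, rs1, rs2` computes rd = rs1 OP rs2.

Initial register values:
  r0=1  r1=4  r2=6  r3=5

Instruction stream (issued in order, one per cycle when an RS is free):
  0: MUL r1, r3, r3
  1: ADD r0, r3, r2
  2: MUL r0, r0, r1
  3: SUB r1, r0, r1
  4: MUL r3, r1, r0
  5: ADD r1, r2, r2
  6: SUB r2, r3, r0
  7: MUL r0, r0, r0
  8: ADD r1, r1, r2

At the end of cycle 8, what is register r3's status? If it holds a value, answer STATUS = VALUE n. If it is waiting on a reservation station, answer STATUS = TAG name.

STATUS = TAG Mul1

cycle 1: issue MUL r1<-Mul1 // r0:1,r1:Mul1,r2:6,r3:5
cycle 2: issue ADD r0<-Add1 // r0:Add1,r1:Mul1,r2:6,r3:5
cycle 3: issue MUL r0<-Mul2 // r0:Mul2,r1:Mul1,r2:6,r3:5
cycle 4: issue SUB r1<-Add2 // r0:Mul2,r1:Add2,r2:6,r3:5
cycle 5: CDB Add1=11; stall // r0:Mul2,r1:Add2,r2:6,r3:5
cycle 6: CDB Mul1=25; issue MUL r3<-Mul1 // r0:Mul2,r1:Add2,r2:6,r3:Mul1
cycle 7: issue ADD r1<-Add1 // r0:Mul2,r1:Add1,r2:6,r3:Mul1
cycle 8: stall // r0:Mul2,r1:Add1,r2:6,r3:Mul1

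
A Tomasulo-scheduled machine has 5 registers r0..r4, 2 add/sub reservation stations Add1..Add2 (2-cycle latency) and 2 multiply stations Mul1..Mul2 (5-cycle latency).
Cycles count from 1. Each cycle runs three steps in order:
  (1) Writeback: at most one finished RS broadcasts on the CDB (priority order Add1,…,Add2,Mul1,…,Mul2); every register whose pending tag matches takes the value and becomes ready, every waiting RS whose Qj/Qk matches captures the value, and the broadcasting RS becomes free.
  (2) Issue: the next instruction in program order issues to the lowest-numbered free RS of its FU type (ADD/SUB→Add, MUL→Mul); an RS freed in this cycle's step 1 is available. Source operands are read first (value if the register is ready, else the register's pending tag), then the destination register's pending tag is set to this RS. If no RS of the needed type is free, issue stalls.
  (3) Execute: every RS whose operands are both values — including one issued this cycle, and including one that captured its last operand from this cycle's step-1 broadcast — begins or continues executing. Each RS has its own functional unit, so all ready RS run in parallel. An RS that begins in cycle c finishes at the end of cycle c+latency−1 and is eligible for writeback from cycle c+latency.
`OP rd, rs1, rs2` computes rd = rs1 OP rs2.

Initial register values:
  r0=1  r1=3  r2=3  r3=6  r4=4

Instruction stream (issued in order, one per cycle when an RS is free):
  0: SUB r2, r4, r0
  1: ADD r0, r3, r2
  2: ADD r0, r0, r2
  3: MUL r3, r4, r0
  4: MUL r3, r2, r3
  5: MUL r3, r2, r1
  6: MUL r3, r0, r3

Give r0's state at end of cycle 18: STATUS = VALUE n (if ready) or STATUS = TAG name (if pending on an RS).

STATUS = VALUE 12

  c1: issue SUB r2<-Add1  regs: r0:1,r1:3,r2:Add1,r3:6,r4:4
  c2: issue ADD r0<-Add2  regs: r0:Add2,r1:3,r2:Add1,r3:6,r4:4
  c3: CDB Add1=3; issue ADD r0<-Add1  regs: r0:Add1,r1:3,r2:3,r3:6,r4:4
  c4: issue MUL r3<-Mul1  regs: r0:Add1,r1:3,r2:3,r3:Mul1,r4:4
  c5: CDB Add2=9; issue MUL r3<-Mul2  regs: r0:Add1,r1:3,r2:3,r3:Mul2,r4:4
  c6: stall  regs: r0:Add1,r1:3,r2:3,r3:Mul2,r4:4
  c7: CDB Add1=12; stall  regs: r0:12,r1:3,r2:3,r3:Mul2,r4:4
  c8: stall  regs: r0:12,r1:3,r2:3,r3:Mul2,r4:4
  c9: stall  regs: r0:12,r1:3,r2:3,r3:Mul2,r4:4
  c10: stall  regs: r0:12,r1:3,r2:3,r3:Mul2,r4:4
  c11: stall  regs: r0:12,r1:3,r2:3,r3:Mul2,r4:4
  c12: CDB Mul1=48; issue MUL r3<-Mul1  regs: r0:12,r1:3,r2:3,r3:Mul1,r4:4
  c13: stall  regs: r0:12,r1:3,r2:3,r3:Mul1,r4:4
  c14: stall  regs: r0:12,r1:3,r2:3,r3:Mul1,r4:4
  c15: stall  regs: r0:12,r1:3,r2:3,r3:Mul1,r4:4
  c16: stall  regs: r0:12,r1:3,r2:3,r3:Mul1,r4:4
  c17: CDB Mul1=9; issue MUL r3<-Mul1  regs: r0:12,r1:3,r2:3,r3:Mul1,r4:4
  c18: CDB Mul2=144  regs: r0:12,r1:3,r2:3,r3:Mul1,r4:4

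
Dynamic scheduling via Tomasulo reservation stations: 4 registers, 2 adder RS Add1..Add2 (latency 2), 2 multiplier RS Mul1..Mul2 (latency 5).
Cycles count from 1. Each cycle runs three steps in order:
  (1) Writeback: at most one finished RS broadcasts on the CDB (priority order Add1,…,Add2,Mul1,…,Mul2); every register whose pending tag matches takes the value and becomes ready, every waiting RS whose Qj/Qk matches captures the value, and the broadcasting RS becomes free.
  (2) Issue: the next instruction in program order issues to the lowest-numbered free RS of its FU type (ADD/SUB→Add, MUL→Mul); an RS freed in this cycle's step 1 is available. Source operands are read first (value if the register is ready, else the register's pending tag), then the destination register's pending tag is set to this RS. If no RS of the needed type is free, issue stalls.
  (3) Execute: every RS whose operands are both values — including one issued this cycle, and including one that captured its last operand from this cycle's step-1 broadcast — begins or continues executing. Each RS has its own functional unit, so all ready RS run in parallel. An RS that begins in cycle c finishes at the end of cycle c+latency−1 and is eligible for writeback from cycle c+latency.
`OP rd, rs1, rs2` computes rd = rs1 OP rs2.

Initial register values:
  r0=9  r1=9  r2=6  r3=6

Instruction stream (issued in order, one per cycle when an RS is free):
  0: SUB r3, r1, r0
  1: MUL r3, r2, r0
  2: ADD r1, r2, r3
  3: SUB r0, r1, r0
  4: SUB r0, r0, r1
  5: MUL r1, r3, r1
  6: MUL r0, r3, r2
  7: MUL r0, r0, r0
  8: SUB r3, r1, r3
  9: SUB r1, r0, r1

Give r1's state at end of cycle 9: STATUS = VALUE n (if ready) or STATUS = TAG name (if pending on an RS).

c1: issue SUB r3<-Add1 | r0:9,r1:9,r2:6,r3:Add1
c2: issue MUL r3<-Mul1 | r0:9,r1:9,r2:6,r3:Mul1
c3: CDB Add1=0; issue ADD r1<-Add1 | r0:9,r1:Add1,r2:6,r3:Mul1
c4: issue SUB r0<-Add2 | r0:Add2,r1:Add1,r2:6,r3:Mul1
c5: stall | r0:Add2,r1:Add1,r2:6,r3:Mul1
c6: stall | r0:Add2,r1:Add1,r2:6,r3:Mul1
c7: CDB Mul1=54; stall | r0:Add2,r1:Add1,r2:6,r3:54
c8: stall | r0:Add2,r1:Add1,r2:6,r3:54
c9: CDB Add1=60; issue SUB r0<-Add1 | r0:Add1,r1:60,r2:6,r3:54

STATUS = VALUE 60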